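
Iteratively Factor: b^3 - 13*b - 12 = (b + 1)*(b^2 - b - 12) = (b + 1)*(b + 3)*(b - 4)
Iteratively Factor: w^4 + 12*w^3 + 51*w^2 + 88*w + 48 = (w + 3)*(w^3 + 9*w^2 + 24*w + 16) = (w + 3)*(w + 4)*(w^2 + 5*w + 4) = (w + 1)*(w + 3)*(w + 4)*(w + 4)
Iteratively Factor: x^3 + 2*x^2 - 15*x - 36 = (x + 3)*(x^2 - x - 12) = (x - 4)*(x + 3)*(x + 3)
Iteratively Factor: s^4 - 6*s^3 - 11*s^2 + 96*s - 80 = (s - 4)*(s^3 - 2*s^2 - 19*s + 20) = (s - 4)*(s - 1)*(s^2 - s - 20) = (s - 4)*(s - 1)*(s + 4)*(s - 5)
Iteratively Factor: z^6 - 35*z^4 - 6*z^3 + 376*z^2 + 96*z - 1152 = (z + 3)*(z^5 - 3*z^4 - 26*z^3 + 72*z^2 + 160*z - 384) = (z + 3)^2*(z^4 - 6*z^3 - 8*z^2 + 96*z - 128) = (z - 4)*(z + 3)^2*(z^3 - 2*z^2 - 16*z + 32) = (z - 4)^2*(z + 3)^2*(z^2 + 2*z - 8) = (z - 4)^2*(z - 2)*(z + 3)^2*(z + 4)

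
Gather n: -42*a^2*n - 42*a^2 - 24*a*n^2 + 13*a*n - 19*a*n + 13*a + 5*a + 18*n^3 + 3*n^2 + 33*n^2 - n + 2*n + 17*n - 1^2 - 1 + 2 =-42*a^2 + 18*a + 18*n^3 + n^2*(36 - 24*a) + n*(-42*a^2 - 6*a + 18)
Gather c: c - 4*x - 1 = c - 4*x - 1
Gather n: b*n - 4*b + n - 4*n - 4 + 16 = -4*b + n*(b - 3) + 12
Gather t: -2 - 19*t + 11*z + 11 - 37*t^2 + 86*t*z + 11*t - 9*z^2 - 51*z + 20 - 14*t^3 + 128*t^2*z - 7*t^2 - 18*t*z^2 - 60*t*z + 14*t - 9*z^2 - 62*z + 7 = -14*t^3 + t^2*(128*z - 44) + t*(-18*z^2 + 26*z + 6) - 18*z^2 - 102*z + 36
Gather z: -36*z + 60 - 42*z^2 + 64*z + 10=-42*z^2 + 28*z + 70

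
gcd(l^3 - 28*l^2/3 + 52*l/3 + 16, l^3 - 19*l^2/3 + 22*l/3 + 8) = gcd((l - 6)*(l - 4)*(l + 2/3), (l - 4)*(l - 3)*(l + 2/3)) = l^2 - 10*l/3 - 8/3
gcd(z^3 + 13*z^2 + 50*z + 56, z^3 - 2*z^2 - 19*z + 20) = z + 4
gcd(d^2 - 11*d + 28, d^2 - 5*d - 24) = 1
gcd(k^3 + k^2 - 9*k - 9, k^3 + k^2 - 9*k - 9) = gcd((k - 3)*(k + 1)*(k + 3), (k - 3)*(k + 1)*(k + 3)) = k^3 + k^2 - 9*k - 9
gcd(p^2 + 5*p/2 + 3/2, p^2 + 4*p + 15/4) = p + 3/2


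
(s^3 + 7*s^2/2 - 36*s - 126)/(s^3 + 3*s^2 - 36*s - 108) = (s + 7/2)/(s + 3)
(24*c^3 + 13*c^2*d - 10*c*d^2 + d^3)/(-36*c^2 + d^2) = (-24*c^3 - 13*c^2*d + 10*c*d^2 - d^3)/(36*c^2 - d^2)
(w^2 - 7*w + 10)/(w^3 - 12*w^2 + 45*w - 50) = 1/(w - 5)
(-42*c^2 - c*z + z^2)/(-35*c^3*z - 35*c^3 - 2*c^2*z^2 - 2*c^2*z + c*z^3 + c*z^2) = (6*c + z)/(c*(5*c*z + 5*c + z^2 + z))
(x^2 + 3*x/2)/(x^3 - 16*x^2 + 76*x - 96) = x*(2*x + 3)/(2*(x^3 - 16*x^2 + 76*x - 96))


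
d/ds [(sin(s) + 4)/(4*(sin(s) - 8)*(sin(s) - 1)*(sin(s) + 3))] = (-sin(s)^3 - 3*sin(s)^2 + 24*sin(s) + 50)*cos(s)/(2*(sin(s) - 8)^2*(sin(s) - 1)^2*(sin(s) + 3)^2)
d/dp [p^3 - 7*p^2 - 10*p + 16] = 3*p^2 - 14*p - 10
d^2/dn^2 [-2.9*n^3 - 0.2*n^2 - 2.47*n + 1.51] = -17.4*n - 0.4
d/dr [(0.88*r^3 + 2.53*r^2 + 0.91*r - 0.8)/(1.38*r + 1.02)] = (2.4288*r^3 + 6.1842*r^2 + 5.1612*r + 2.0322)/(1.9044*r^2 + 2.8152*r + 1.0404)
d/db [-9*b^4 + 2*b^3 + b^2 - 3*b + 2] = -36*b^3 + 6*b^2 + 2*b - 3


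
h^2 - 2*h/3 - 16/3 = (h - 8/3)*(h + 2)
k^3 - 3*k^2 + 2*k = k*(k - 2)*(k - 1)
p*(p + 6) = p^2 + 6*p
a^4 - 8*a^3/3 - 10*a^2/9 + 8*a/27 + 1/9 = (a - 3)*(a - 1/3)*(a + 1/3)^2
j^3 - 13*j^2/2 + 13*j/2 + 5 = (j - 5)*(j - 2)*(j + 1/2)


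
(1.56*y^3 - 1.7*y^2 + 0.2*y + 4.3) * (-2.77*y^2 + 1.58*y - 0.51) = -4.3212*y^5 + 7.1738*y^4 - 4.0356*y^3 - 10.728*y^2 + 6.692*y - 2.193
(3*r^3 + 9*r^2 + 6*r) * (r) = 3*r^4 + 9*r^3 + 6*r^2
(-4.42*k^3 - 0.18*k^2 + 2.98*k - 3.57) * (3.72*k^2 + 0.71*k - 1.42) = -16.4424*k^5 - 3.8078*k^4 + 17.2342*k^3 - 10.909*k^2 - 6.7663*k + 5.0694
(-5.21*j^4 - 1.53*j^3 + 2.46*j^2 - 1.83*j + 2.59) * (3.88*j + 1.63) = -20.2148*j^5 - 14.4287*j^4 + 7.0509*j^3 - 3.0906*j^2 + 7.0663*j + 4.2217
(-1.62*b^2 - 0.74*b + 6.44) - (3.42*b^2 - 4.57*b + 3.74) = -5.04*b^2 + 3.83*b + 2.7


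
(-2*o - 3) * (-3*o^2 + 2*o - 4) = 6*o^3 + 5*o^2 + 2*o + 12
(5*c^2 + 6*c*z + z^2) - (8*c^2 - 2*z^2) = -3*c^2 + 6*c*z + 3*z^2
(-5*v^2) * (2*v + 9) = -10*v^3 - 45*v^2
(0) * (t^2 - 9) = 0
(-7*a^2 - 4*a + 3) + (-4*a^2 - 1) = -11*a^2 - 4*a + 2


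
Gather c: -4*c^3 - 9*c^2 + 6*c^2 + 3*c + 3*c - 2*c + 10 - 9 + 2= -4*c^3 - 3*c^2 + 4*c + 3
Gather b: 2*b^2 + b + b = 2*b^2 + 2*b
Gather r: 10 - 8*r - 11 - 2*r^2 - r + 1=-2*r^2 - 9*r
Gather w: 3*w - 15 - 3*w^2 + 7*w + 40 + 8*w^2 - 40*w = 5*w^2 - 30*w + 25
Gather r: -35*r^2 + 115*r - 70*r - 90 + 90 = -35*r^2 + 45*r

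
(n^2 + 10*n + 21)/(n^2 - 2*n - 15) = (n + 7)/(n - 5)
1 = 1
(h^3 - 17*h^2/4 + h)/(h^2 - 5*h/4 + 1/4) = h*(h - 4)/(h - 1)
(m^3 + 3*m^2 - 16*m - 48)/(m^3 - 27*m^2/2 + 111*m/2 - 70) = 2*(m^2 + 7*m + 12)/(2*m^2 - 19*m + 35)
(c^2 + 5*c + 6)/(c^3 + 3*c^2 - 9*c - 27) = (c + 2)/(c^2 - 9)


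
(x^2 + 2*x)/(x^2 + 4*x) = (x + 2)/(x + 4)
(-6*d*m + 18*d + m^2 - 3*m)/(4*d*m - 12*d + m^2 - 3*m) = (-6*d + m)/(4*d + m)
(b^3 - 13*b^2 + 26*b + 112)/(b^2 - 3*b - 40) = (b^2 - 5*b - 14)/(b + 5)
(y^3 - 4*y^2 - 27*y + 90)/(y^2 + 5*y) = y - 9 + 18/y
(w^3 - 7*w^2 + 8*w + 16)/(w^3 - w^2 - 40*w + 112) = (w + 1)/(w + 7)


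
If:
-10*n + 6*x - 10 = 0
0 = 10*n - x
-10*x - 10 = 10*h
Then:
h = -3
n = 1/5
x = 2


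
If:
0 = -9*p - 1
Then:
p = -1/9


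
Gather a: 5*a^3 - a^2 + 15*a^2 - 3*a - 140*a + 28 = 5*a^3 + 14*a^2 - 143*a + 28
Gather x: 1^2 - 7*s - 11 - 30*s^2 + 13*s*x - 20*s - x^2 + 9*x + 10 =-30*s^2 - 27*s - x^2 + x*(13*s + 9)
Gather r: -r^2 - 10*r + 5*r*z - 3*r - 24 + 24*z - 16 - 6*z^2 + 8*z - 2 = -r^2 + r*(5*z - 13) - 6*z^2 + 32*z - 42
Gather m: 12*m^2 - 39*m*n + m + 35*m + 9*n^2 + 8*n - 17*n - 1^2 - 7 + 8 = 12*m^2 + m*(36 - 39*n) + 9*n^2 - 9*n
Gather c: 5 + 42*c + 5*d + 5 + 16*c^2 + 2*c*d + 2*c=16*c^2 + c*(2*d + 44) + 5*d + 10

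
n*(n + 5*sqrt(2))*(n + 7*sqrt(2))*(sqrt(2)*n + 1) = sqrt(2)*n^4 + 25*n^3 + 82*sqrt(2)*n^2 + 70*n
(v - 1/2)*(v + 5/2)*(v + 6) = v^3 + 8*v^2 + 43*v/4 - 15/2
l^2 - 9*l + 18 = (l - 6)*(l - 3)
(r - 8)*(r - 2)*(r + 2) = r^3 - 8*r^2 - 4*r + 32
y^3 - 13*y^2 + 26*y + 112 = (y - 8)*(y - 7)*(y + 2)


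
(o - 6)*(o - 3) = o^2 - 9*o + 18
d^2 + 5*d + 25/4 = (d + 5/2)^2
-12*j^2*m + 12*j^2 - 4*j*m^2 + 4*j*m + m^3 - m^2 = (-6*j + m)*(2*j + m)*(m - 1)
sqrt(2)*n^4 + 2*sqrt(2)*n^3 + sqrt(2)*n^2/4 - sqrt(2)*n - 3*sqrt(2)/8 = (n + 1/2)*(n + 3/2)*(n - sqrt(2)/2)*(sqrt(2)*n + 1)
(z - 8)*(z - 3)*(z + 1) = z^3 - 10*z^2 + 13*z + 24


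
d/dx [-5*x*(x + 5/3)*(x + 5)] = -15*x^2 - 200*x/3 - 125/3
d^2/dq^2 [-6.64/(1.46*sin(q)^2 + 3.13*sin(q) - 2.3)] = (56.615296*sin(q)^4 + 91.030416*sin(q)^3 + 69.316952*sin(q)^2 - 134.259472*sin(q) - 174.697072)/(1.46*sin(q)^2 + 3.13*sin(q) - 2.3)^3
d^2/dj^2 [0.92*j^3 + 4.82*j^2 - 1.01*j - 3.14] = 5.52*j + 9.64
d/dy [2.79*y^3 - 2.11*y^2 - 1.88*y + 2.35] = 8.37*y^2 - 4.22*y - 1.88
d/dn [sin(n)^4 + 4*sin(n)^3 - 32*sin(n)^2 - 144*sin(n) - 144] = 4*(sin(n)^3 + 3*sin(n)^2 - 16*sin(n) - 36)*cos(n)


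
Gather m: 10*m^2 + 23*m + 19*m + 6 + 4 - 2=10*m^2 + 42*m + 8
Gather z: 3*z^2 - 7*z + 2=3*z^2 - 7*z + 2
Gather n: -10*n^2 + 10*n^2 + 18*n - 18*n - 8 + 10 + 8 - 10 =0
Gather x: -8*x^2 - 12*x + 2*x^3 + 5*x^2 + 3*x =2*x^3 - 3*x^2 - 9*x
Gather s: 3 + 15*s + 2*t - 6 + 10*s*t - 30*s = s*(10*t - 15) + 2*t - 3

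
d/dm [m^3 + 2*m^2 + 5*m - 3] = 3*m^2 + 4*m + 5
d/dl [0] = 0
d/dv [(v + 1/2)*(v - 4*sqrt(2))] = 2*v - 4*sqrt(2) + 1/2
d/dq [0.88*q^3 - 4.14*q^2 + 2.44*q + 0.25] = 2.64*q^2 - 8.28*q + 2.44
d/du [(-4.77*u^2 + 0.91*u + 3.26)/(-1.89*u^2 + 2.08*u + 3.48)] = (-8.2017*u^2 - 20.8764*u - 3.614)/(3.5721*u^4 - 7.8624*u^3 - 8.828*u^2 + 14.4768*u + 12.1104)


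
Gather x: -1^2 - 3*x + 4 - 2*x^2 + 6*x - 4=-2*x^2 + 3*x - 1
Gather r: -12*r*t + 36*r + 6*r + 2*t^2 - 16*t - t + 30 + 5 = r*(42 - 12*t) + 2*t^2 - 17*t + 35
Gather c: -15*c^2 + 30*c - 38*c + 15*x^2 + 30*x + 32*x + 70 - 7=-15*c^2 - 8*c + 15*x^2 + 62*x + 63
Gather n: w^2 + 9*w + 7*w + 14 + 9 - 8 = w^2 + 16*w + 15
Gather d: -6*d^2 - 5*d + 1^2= -6*d^2 - 5*d + 1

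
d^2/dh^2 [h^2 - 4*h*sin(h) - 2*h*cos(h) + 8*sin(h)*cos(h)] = 4*h*sin(h) + 2*h*cos(h) + 4*sin(h) - 16*sin(2*h) - 8*cos(h) + 2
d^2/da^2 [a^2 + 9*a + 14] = 2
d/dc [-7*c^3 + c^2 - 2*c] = -21*c^2 + 2*c - 2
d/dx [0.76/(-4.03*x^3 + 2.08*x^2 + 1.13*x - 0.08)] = (9.1884*x^2 - 3.1616*x - 0.8588)/(4.03*x^3 - 2.08*x^2 - 1.13*x + 0.08)^2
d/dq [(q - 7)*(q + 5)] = 2*q - 2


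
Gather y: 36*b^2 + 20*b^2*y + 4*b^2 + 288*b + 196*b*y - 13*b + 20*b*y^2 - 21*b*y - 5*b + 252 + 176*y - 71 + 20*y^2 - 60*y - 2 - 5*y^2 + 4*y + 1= 40*b^2 + 270*b + y^2*(20*b + 15) + y*(20*b^2 + 175*b + 120) + 180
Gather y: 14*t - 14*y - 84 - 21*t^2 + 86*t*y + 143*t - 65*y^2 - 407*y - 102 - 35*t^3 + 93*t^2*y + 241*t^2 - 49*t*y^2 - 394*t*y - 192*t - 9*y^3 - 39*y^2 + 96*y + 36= -35*t^3 + 220*t^2 - 35*t - 9*y^3 + y^2*(-49*t - 104) + y*(93*t^2 - 308*t - 325) - 150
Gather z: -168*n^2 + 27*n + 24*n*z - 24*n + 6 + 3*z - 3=-168*n^2 + 3*n + z*(24*n + 3) + 3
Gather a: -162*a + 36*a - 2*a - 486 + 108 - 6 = -128*a - 384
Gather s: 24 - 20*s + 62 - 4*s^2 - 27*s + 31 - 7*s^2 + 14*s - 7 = -11*s^2 - 33*s + 110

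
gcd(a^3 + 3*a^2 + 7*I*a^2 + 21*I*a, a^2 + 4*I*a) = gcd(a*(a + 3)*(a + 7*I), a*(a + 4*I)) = a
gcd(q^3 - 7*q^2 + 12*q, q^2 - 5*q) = q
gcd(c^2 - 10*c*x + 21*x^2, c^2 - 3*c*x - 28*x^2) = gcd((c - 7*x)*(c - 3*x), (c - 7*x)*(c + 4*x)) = -c + 7*x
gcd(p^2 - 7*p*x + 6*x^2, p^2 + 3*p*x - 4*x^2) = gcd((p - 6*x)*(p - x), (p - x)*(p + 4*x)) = -p + x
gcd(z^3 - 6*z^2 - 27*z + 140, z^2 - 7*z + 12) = z - 4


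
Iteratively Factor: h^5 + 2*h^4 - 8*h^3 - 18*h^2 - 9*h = (h + 1)*(h^4 + h^3 - 9*h^2 - 9*h) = (h + 1)^2*(h^3 - 9*h) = (h + 1)^2*(h + 3)*(h^2 - 3*h) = h*(h + 1)^2*(h + 3)*(h - 3)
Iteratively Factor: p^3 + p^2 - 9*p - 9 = (p + 3)*(p^2 - 2*p - 3) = (p - 3)*(p + 3)*(p + 1)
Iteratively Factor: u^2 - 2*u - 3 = (u - 3)*(u + 1)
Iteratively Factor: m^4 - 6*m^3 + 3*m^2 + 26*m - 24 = (m - 1)*(m^3 - 5*m^2 - 2*m + 24) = (m - 4)*(m - 1)*(m^2 - m - 6) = (m - 4)*(m - 1)*(m + 2)*(m - 3)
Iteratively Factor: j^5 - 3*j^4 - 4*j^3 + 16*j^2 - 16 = (j - 2)*(j^4 - j^3 - 6*j^2 + 4*j + 8) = (j - 2)^2*(j^3 + j^2 - 4*j - 4) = (j - 2)^3*(j^2 + 3*j + 2) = (j - 2)^3*(j + 2)*(j + 1)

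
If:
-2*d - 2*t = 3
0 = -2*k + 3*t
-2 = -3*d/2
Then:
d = 4/3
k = -17/4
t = -17/6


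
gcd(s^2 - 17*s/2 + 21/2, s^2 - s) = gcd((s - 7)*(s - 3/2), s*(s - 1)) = 1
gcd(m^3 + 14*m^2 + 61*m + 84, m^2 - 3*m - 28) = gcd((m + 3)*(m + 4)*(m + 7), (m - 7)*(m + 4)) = m + 4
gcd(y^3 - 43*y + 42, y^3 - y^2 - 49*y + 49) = y^2 + 6*y - 7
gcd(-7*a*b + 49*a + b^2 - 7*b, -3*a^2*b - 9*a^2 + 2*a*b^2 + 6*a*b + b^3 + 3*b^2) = 1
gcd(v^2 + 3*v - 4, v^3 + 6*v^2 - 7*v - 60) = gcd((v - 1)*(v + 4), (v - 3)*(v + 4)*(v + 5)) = v + 4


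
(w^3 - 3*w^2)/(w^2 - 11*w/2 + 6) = 2*w^2*(w - 3)/(2*w^2 - 11*w + 12)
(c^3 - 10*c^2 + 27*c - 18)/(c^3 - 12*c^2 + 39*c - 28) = (c^2 - 9*c + 18)/(c^2 - 11*c + 28)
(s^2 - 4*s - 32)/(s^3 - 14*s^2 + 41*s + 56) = (s + 4)/(s^2 - 6*s - 7)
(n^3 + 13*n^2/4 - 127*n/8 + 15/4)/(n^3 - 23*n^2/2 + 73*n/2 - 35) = (4*n^2 + 23*n - 6)/(4*(n^2 - 9*n + 14))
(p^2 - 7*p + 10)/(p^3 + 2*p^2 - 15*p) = (p^2 - 7*p + 10)/(p*(p^2 + 2*p - 15))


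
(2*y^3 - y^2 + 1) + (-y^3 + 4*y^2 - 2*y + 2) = y^3 + 3*y^2 - 2*y + 3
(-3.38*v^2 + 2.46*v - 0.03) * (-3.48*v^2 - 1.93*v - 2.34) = 11.7624*v^4 - 2.0374*v^3 + 3.2658*v^2 - 5.6985*v + 0.0702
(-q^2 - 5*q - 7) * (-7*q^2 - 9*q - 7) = 7*q^4 + 44*q^3 + 101*q^2 + 98*q + 49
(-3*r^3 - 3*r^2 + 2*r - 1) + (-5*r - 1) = -3*r^3 - 3*r^2 - 3*r - 2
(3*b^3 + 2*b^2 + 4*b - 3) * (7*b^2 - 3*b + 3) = 21*b^5 + 5*b^4 + 31*b^3 - 27*b^2 + 21*b - 9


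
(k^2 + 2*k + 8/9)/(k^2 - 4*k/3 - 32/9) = (3*k + 2)/(3*k - 8)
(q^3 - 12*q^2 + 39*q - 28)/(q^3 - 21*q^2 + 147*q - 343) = (q^2 - 5*q + 4)/(q^2 - 14*q + 49)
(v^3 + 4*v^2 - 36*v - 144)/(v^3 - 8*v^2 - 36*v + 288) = (v + 4)/(v - 8)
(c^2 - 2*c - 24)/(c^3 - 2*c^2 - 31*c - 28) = (c - 6)/(c^2 - 6*c - 7)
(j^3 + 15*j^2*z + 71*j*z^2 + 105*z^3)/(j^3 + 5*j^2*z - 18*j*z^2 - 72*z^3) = (-j^2 - 12*j*z - 35*z^2)/(-j^2 - 2*j*z + 24*z^2)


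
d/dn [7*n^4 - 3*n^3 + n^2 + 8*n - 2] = 28*n^3 - 9*n^2 + 2*n + 8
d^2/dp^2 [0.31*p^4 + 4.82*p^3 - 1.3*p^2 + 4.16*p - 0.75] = 3.72*p^2 + 28.92*p - 2.6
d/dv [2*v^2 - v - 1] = 4*v - 1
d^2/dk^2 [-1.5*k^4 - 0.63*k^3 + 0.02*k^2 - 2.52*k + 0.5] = -18.0*k^2 - 3.78*k + 0.04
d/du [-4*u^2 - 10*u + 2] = -8*u - 10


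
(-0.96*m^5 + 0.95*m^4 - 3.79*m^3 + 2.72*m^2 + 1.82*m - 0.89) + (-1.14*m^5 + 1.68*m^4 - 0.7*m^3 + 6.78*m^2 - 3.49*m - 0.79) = -2.1*m^5 + 2.63*m^4 - 4.49*m^3 + 9.5*m^2 - 1.67*m - 1.68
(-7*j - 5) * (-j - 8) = 7*j^2 + 61*j + 40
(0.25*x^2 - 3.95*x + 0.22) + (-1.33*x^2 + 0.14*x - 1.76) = -1.08*x^2 - 3.81*x - 1.54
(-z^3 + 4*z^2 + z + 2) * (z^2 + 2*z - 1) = -z^5 + 2*z^4 + 10*z^3 + 3*z - 2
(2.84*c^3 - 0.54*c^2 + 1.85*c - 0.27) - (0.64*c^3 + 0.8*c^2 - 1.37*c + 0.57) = 2.2*c^3 - 1.34*c^2 + 3.22*c - 0.84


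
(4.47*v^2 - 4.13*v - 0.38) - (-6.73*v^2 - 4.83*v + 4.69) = 11.2*v^2 + 0.7*v - 5.07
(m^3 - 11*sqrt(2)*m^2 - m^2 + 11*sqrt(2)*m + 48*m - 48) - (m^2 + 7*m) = m^3 - 11*sqrt(2)*m^2 - 2*m^2 + 11*sqrt(2)*m + 41*m - 48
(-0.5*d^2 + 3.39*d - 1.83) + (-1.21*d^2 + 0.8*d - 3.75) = -1.71*d^2 + 4.19*d - 5.58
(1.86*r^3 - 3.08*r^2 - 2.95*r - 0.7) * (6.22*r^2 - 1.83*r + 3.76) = 11.5692*r^5 - 22.5614*r^4 - 5.719*r^3 - 10.5363*r^2 - 9.811*r - 2.632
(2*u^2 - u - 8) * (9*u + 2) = 18*u^3 - 5*u^2 - 74*u - 16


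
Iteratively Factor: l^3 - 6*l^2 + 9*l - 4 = (l - 4)*(l^2 - 2*l + 1) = (l - 4)*(l - 1)*(l - 1)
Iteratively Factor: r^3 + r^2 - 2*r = (r)*(r^2 + r - 2) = r*(r - 1)*(r + 2)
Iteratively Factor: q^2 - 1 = (q - 1)*(q + 1)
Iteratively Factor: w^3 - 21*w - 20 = (w - 5)*(w^2 + 5*w + 4) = (w - 5)*(w + 4)*(w + 1)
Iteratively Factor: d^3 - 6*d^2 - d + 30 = (d + 2)*(d^2 - 8*d + 15) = (d - 3)*(d + 2)*(d - 5)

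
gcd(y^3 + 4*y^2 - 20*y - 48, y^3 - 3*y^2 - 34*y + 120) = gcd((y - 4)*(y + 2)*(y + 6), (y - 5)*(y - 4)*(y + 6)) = y^2 + 2*y - 24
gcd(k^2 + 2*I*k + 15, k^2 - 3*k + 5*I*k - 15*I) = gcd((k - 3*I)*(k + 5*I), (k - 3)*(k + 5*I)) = k + 5*I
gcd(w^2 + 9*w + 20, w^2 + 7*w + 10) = w + 5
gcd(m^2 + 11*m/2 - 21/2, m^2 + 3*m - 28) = m + 7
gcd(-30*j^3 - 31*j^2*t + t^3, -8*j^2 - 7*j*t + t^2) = j + t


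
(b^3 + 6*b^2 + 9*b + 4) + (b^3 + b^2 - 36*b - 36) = 2*b^3 + 7*b^2 - 27*b - 32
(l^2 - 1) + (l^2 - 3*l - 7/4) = 2*l^2 - 3*l - 11/4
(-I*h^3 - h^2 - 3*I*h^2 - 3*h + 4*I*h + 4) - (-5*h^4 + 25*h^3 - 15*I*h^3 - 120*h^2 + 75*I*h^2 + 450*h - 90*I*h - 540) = 5*h^4 - 25*h^3 + 14*I*h^3 + 119*h^2 - 78*I*h^2 - 453*h + 94*I*h + 544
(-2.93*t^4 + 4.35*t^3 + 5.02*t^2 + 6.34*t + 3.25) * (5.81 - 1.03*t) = 3.0179*t^5 - 21.5038*t^4 + 20.1029*t^3 + 22.636*t^2 + 33.4879*t + 18.8825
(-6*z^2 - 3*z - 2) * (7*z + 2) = -42*z^3 - 33*z^2 - 20*z - 4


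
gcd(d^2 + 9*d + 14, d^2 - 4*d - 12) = d + 2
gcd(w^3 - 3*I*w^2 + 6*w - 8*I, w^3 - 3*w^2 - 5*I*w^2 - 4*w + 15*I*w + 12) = w^2 - 5*I*w - 4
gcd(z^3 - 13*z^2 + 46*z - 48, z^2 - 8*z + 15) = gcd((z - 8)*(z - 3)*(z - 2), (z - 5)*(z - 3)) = z - 3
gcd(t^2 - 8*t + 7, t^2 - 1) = t - 1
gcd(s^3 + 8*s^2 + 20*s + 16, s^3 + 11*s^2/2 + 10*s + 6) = s^2 + 4*s + 4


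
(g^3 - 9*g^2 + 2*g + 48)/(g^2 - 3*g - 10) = (g^2 - 11*g + 24)/(g - 5)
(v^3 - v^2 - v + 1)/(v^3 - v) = (v - 1)/v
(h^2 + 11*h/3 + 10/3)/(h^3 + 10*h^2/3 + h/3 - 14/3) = (3*h + 5)/(3*h^2 + 4*h - 7)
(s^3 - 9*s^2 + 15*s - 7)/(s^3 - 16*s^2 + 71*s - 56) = (s - 1)/(s - 8)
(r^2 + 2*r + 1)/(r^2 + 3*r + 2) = (r + 1)/(r + 2)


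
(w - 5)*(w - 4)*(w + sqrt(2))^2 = w^4 - 9*w^3 + 2*sqrt(2)*w^3 - 18*sqrt(2)*w^2 + 22*w^2 - 18*w + 40*sqrt(2)*w + 40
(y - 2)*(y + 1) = y^2 - y - 2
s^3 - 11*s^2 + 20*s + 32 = (s - 8)*(s - 4)*(s + 1)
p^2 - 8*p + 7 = (p - 7)*(p - 1)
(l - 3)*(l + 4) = l^2 + l - 12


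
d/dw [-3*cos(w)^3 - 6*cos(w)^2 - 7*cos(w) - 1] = (9*cos(w)^2 + 12*cos(w) + 7)*sin(w)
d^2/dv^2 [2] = 0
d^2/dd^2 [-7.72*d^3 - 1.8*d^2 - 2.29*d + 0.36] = -46.32*d - 3.6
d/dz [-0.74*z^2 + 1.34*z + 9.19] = 1.34 - 1.48*z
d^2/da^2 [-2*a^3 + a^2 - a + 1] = 2 - 12*a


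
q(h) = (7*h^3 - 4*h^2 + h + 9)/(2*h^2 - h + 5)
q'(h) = (1 - 4*h)*(7*h^3 - 4*h^2 + h + 9)/(2*h^2 - h + 5)^2 + (21*h^2 - 8*h + 1)/(2*h^2 - h + 5) = (14*h^4 - 14*h^3 + 107*h^2 - 76*h + 14)/(4*h^4 - 4*h^3 + 21*h^2 - 10*h + 25)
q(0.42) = 1.87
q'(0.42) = 0.01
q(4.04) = 12.18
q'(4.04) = 3.77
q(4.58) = 14.21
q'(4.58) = 3.75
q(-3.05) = -8.62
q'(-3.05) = 4.01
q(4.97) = 15.67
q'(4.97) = 3.73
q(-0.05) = 1.77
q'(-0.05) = 0.71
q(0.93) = 2.09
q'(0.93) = 1.04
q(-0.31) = 1.47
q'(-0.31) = 1.60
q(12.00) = 41.07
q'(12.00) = 3.55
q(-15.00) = -52.19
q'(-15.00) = 3.54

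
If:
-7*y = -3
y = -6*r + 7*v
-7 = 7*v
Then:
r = -26/21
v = -1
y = 3/7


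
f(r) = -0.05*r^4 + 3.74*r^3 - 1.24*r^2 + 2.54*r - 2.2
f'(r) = -0.2*r^3 + 11.22*r^2 - 2.48*r + 2.54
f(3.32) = 123.35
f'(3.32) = 110.66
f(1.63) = 14.49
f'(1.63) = 27.44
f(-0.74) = -6.29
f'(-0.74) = 10.60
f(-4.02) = -288.48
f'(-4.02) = 206.82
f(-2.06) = -46.29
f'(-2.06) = 57.01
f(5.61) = 583.83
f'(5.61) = 306.43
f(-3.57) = -205.36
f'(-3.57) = 163.49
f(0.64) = -0.11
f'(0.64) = 5.50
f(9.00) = 2318.63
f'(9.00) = 743.24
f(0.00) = -2.20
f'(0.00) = 2.54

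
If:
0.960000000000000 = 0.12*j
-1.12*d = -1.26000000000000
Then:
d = 1.12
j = 8.00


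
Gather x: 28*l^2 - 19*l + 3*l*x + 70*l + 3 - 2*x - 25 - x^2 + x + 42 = 28*l^2 + 51*l - x^2 + x*(3*l - 1) + 20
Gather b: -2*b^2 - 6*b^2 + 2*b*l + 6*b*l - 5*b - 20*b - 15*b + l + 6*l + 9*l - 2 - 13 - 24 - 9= -8*b^2 + b*(8*l - 40) + 16*l - 48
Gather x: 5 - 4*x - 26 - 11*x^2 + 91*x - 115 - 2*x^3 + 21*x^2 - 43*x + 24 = -2*x^3 + 10*x^2 + 44*x - 112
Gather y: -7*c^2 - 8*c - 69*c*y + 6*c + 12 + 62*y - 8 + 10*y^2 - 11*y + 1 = -7*c^2 - 2*c + 10*y^2 + y*(51 - 69*c) + 5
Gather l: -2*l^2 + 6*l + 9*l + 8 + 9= -2*l^2 + 15*l + 17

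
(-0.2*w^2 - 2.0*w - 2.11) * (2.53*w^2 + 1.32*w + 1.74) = -0.506*w^4 - 5.324*w^3 - 8.3263*w^2 - 6.2652*w - 3.6714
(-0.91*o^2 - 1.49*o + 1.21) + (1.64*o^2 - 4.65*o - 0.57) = 0.73*o^2 - 6.14*o + 0.64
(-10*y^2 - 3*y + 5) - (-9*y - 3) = -10*y^2 + 6*y + 8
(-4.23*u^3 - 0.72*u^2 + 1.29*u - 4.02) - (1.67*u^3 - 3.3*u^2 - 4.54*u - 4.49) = -5.9*u^3 + 2.58*u^2 + 5.83*u + 0.470000000000001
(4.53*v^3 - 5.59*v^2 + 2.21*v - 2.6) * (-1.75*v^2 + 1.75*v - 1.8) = -7.9275*v^5 + 17.71*v^4 - 21.804*v^3 + 18.4795*v^2 - 8.528*v + 4.68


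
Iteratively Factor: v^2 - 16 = (v + 4)*(v - 4)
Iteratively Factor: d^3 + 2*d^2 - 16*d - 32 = (d + 4)*(d^2 - 2*d - 8) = (d + 2)*(d + 4)*(d - 4)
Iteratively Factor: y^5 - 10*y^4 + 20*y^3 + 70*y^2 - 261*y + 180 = (y - 5)*(y^4 - 5*y^3 - 5*y^2 + 45*y - 36) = (y - 5)*(y + 3)*(y^3 - 8*y^2 + 19*y - 12) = (y - 5)*(y - 3)*(y + 3)*(y^2 - 5*y + 4) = (y - 5)*(y - 4)*(y - 3)*(y + 3)*(y - 1)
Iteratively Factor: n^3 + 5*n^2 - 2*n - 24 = (n + 3)*(n^2 + 2*n - 8) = (n - 2)*(n + 3)*(n + 4)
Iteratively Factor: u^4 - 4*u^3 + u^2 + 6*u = (u - 3)*(u^3 - u^2 - 2*u) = u*(u - 3)*(u^2 - u - 2) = u*(u - 3)*(u - 2)*(u + 1)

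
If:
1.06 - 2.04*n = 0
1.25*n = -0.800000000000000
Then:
No Solution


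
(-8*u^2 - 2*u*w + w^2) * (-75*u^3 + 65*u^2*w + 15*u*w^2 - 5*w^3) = 600*u^5 - 370*u^4*w - 325*u^3*w^2 + 75*u^2*w^3 + 25*u*w^4 - 5*w^5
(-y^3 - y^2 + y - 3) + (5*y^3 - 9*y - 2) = 4*y^3 - y^2 - 8*y - 5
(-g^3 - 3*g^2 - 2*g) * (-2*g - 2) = 2*g^4 + 8*g^3 + 10*g^2 + 4*g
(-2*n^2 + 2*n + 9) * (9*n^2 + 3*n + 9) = -18*n^4 + 12*n^3 + 69*n^2 + 45*n + 81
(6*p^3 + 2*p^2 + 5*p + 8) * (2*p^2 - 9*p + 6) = 12*p^5 - 50*p^4 + 28*p^3 - 17*p^2 - 42*p + 48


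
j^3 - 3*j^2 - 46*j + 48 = (j - 8)*(j - 1)*(j + 6)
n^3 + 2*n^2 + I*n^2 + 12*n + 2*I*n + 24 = (n + 2)*(n - 3*I)*(n + 4*I)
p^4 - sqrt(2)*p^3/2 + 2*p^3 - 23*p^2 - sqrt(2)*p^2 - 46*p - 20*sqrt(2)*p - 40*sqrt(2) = (p + 2)*(p - 4*sqrt(2))*(p + sqrt(2))*(p + 5*sqrt(2)/2)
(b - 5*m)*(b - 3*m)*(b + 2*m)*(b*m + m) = b^4*m - 6*b^3*m^2 + b^3*m - b^2*m^3 - 6*b^2*m^2 + 30*b*m^4 - b*m^3 + 30*m^4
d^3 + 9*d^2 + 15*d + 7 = (d + 1)^2*(d + 7)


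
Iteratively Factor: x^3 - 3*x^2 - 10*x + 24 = (x - 4)*(x^2 + x - 6) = (x - 4)*(x + 3)*(x - 2)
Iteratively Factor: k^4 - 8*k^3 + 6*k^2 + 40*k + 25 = (k - 5)*(k^3 - 3*k^2 - 9*k - 5) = (k - 5)*(k + 1)*(k^2 - 4*k - 5) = (k - 5)*(k + 1)^2*(k - 5)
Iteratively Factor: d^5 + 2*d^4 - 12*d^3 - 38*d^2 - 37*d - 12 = (d + 3)*(d^4 - d^3 - 9*d^2 - 11*d - 4) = (d + 1)*(d + 3)*(d^3 - 2*d^2 - 7*d - 4) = (d - 4)*(d + 1)*(d + 3)*(d^2 + 2*d + 1) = (d - 4)*(d + 1)^2*(d + 3)*(d + 1)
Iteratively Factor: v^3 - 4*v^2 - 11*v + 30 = (v - 5)*(v^2 + v - 6) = (v - 5)*(v + 3)*(v - 2)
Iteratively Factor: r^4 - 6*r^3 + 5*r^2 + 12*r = (r + 1)*(r^3 - 7*r^2 + 12*r) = (r - 4)*(r + 1)*(r^2 - 3*r) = r*(r - 4)*(r + 1)*(r - 3)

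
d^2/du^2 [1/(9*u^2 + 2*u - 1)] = 2*(-81*u^2 - 18*u + 4*(9*u + 1)^2 + 9)/(9*u^2 + 2*u - 1)^3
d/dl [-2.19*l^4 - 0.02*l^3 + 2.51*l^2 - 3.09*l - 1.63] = -8.76*l^3 - 0.06*l^2 + 5.02*l - 3.09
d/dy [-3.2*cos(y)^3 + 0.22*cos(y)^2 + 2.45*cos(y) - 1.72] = (9.6*cos(y)^2 - 0.44*cos(y) - 2.45)*sin(y)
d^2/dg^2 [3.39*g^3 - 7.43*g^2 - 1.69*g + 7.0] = 20.34*g - 14.86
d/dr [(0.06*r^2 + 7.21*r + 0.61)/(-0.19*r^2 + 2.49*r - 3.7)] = (1.5193*r^2 - 0.212199999999999*r - 28.1959)/(0.0361*r^4 - 0.9462*r^3 + 7.6061*r^2 - 18.426*r + 13.69)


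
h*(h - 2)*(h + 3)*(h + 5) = h^4 + 6*h^3 - h^2 - 30*h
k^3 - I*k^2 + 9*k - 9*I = (k - 3*I)*(k - I)*(k + 3*I)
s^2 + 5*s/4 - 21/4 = (s - 7/4)*(s + 3)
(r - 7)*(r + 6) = r^2 - r - 42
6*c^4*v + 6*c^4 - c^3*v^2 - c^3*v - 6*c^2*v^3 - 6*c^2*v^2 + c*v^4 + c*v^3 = (-6*c + v)*(-c + v)*(c + v)*(c*v + c)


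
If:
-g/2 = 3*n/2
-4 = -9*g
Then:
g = 4/9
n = -4/27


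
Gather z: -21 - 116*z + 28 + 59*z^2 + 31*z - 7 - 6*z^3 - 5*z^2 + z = -6*z^3 + 54*z^2 - 84*z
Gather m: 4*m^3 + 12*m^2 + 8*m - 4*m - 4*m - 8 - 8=4*m^3 + 12*m^2 - 16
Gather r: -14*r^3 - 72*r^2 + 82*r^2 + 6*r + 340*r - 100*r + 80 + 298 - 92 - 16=-14*r^3 + 10*r^2 + 246*r + 270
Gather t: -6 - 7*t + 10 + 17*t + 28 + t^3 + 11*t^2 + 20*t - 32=t^3 + 11*t^2 + 30*t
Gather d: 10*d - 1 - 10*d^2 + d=-10*d^2 + 11*d - 1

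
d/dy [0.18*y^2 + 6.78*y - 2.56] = 0.36*y + 6.78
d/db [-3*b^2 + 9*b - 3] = 9 - 6*b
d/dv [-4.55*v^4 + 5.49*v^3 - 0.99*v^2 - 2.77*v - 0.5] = -18.2*v^3 + 16.47*v^2 - 1.98*v - 2.77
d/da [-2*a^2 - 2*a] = -4*a - 2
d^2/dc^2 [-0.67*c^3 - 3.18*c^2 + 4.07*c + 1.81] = -4.02*c - 6.36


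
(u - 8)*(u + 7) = u^2 - u - 56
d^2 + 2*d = d*(d + 2)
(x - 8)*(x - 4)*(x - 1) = x^3 - 13*x^2 + 44*x - 32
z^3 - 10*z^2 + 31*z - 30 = (z - 5)*(z - 3)*(z - 2)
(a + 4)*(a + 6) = a^2 + 10*a + 24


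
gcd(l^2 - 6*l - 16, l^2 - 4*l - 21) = 1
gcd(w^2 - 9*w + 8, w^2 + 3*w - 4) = w - 1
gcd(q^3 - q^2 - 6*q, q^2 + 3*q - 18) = q - 3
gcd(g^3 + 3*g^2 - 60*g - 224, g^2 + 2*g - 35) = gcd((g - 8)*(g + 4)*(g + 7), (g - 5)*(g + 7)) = g + 7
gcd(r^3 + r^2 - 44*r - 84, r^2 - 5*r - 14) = r^2 - 5*r - 14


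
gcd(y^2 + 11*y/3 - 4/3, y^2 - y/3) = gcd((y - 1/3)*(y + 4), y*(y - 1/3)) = y - 1/3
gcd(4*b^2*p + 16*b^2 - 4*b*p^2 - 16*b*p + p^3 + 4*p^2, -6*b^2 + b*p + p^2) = -2*b + p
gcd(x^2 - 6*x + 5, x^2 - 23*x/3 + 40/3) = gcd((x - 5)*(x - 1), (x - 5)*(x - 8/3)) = x - 5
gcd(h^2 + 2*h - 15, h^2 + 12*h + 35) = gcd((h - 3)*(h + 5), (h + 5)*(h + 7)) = h + 5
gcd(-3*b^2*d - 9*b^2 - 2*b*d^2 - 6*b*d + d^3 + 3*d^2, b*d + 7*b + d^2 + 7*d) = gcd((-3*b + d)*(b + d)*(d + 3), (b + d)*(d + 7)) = b + d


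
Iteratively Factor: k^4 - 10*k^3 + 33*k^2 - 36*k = (k - 3)*(k^3 - 7*k^2 + 12*k) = k*(k - 3)*(k^2 - 7*k + 12) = k*(k - 4)*(k - 3)*(k - 3)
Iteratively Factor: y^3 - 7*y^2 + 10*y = (y - 5)*(y^2 - 2*y) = (y - 5)*(y - 2)*(y)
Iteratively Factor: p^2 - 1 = (p - 1)*(p + 1)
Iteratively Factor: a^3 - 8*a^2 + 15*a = (a - 5)*(a^2 - 3*a) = a*(a - 5)*(a - 3)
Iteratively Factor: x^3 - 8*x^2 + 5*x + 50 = (x + 2)*(x^2 - 10*x + 25) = (x - 5)*(x + 2)*(x - 5)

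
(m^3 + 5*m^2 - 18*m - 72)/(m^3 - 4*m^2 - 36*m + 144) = (m + 3)/(m - 6)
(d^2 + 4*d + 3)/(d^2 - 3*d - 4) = (d + 3)/(d - 4)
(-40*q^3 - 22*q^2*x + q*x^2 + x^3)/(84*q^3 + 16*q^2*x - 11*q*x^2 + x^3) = (-20*q^2 - q*x + x^2)/(42*q^2 - 13*q*x + x^2)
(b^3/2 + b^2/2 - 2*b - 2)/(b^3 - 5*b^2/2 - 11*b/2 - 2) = (b^2 - 4)/(2*b^2 - 7*b - 4)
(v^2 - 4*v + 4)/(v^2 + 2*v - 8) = (v - 2)/(v + 4)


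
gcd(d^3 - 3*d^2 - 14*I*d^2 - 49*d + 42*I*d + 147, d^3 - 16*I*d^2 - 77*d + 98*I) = d^2 - 14*I*d - 49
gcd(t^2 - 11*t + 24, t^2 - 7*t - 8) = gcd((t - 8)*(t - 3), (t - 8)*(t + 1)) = t - 8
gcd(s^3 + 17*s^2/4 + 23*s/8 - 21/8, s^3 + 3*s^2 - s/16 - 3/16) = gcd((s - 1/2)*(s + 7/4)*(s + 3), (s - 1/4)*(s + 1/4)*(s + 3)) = s + 3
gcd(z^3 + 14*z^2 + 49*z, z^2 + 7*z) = z^2 + 7*z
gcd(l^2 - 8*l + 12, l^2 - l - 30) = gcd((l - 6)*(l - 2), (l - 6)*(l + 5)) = l - 6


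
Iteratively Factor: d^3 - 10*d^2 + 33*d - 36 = (d - 3)*(d^2 - 7*d + 12) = (d - 3)^2*(d - 4)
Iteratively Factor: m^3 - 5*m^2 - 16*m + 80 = (m + 4)*(m^2 - 9*m + 20) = (m - 4)*(m + 4)*(m - 5)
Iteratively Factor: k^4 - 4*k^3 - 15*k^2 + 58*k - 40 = (k - 5)*(k^3 + k^2 - 10*k + 8) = (k - 5)*(k + 4)*(k^2 - 3*k + 2) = (k - 5)*(k - 2)*(k + 4)*(k - 1)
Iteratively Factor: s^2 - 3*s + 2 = (s - 1)*(s - 2)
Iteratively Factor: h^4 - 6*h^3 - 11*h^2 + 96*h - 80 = (h - 1)*(h^3 - 5*h^2 - 16*h + 80) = (h - 4)*(h - 1)*(h^2 - h - 20) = (h - 4)*(h - 1)*(h + 4)*(h - 5)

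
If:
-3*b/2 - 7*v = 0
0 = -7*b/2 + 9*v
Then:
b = 0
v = 0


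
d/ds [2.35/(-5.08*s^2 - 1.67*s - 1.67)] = (23.876*s + 3.9245)/(5.08*s^2 + 1.67*s + 1.67)^2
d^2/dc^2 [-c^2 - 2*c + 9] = -2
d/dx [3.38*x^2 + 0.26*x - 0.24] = 6.76*x + 0.26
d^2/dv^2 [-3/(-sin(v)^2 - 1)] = 6*(-2*sin(v)^4 + 5*sin(v)^2 - 1)/(sin(v)^2 + 1)^3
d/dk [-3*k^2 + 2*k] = 2 - 6*k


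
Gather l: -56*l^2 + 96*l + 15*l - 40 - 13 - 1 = -56*l^2 + 111*l - 54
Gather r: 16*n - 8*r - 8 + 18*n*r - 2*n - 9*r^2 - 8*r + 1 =14*n - 9*r^2 + r*(18*n - 16) - 7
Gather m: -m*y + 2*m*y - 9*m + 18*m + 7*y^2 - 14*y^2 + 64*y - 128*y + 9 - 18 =m*(y + 9) - 7*y^2 - 64*y - 9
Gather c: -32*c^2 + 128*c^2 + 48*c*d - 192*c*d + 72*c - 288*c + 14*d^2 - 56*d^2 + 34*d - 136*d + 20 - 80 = 96*c^2 + c*(-144*d - 216) - 42*d^2 - 102*d - 60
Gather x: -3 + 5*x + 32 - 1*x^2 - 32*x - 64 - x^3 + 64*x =-x^3 - x^2 + 37*x - 35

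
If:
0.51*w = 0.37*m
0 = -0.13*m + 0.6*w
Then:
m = 0.00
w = 0.00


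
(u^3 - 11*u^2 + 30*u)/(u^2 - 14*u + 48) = u*(u - 5)/(u - 8)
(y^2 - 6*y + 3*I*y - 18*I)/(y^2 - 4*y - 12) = (y + 3*I)/(y + 2)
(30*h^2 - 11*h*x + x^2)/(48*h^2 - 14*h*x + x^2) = (-5*h + x)/(-8*h + x)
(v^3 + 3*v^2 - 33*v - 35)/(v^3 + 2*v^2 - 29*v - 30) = (v + 7)/(v + 6)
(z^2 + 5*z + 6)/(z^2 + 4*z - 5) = (z^2 + 5*z + 6)/(z^2 + 4*z - 5)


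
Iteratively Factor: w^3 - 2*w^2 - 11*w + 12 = (w - 4)*(w^2 + 2*w - 3) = (w - 4)*(w - 1)*(w + 3)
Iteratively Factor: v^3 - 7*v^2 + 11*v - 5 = (v - 1)*(v^2 - 6*v + 5) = (v - 5)*(v - 1)*(v - 1)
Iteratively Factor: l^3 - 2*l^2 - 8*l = (l)*(l^2 - 2*l - 8) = l*(l - 4)*(l + 2)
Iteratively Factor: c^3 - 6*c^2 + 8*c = (c)*(c^2 - 6*c + 8) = c*(c - 4)*(c - 2)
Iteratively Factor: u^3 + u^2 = (u + 1)*(u^2) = u*(u + 1)*(u)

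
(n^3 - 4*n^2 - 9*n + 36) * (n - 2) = n^4 - 6*n^3 - n^2 + 54*n - 72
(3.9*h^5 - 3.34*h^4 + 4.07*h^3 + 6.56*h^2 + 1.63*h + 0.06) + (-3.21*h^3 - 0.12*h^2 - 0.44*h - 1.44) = 3.9*h^5 - 3.34*h^4 + 0.86*h^3 + 6.44*h^2 + 1.19*h - 1.38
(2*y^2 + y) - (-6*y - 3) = 2*y^2 + 7*y + 3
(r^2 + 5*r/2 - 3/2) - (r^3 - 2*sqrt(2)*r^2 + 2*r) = -r^3 + r^2 + 2*sqrt(2)*r^2 + r/2 - 3/2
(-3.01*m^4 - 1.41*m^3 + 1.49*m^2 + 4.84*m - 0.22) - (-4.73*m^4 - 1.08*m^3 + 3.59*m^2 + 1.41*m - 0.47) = 1.72*m^4 - 0.33*m^3 - 2.1*m^2 + 3.43*m + 0.25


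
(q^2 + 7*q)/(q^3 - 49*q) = 1/(q - 7)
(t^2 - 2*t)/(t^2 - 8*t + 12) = t/(t - 6)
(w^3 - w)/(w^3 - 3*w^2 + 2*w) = (w + 1)/(w - 2)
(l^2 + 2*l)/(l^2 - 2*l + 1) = l*(l + 2)/(l^2 - 2*l + 1)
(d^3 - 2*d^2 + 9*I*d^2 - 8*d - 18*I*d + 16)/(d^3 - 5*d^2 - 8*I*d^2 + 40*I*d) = (d^3 + d^2*(-2 + 9*I) - 2*d*(4 + 9*I) + 16)/(d*(d^2 - d*(5 + 8*I) + 40*I))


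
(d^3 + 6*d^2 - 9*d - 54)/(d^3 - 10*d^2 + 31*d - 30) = (d^2 + 9*d + 18)/(d^2 - 7*d + 10)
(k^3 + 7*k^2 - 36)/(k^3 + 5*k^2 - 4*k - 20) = (k^2 + 9*k + 18)/(k^2 + 7*k + 10)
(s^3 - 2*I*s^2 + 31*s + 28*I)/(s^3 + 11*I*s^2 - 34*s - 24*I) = (s - 7*I)/(s + 6*I)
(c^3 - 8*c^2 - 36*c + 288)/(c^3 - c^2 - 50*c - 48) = (c - 6)/(c + 1)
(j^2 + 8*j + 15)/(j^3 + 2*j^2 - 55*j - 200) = (j + 3)/(j^2 - 3*j - 40)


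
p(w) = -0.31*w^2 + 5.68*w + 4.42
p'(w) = 5.68 - 0.62*w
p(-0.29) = 2.75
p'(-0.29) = 5.86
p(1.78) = 13.55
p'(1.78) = 4.58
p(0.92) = 9.38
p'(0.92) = 5.11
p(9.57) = 30.39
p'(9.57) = -0.25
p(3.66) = 21.06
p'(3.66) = 3.41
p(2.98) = 18.59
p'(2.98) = 3.83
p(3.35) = 19.97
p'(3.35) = 3.60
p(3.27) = 19.68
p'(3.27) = 3.65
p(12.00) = 27.94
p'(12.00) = -1.76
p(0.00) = 4.42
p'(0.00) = 5.68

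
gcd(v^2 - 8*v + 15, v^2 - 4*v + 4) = 1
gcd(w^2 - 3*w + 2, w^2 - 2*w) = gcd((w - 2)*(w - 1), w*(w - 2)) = w - 2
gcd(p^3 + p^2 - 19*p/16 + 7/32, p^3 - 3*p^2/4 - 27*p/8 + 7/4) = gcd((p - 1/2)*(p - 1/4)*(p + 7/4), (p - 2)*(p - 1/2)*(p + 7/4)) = p^2 + 5*p/4 - 7/8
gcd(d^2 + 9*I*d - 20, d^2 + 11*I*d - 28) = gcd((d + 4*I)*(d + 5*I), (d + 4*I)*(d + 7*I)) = d + 4*I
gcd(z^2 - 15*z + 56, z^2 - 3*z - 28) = z - 7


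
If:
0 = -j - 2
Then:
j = -2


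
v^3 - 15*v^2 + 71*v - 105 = (v - 7)*(v - 5)*(v - 3)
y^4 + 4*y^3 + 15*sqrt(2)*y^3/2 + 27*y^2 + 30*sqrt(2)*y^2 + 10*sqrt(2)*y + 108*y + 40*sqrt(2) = (y + 4)*(y + sqrt(2)/2)*(y + 2*sqrt(2))*(y + 5*sqrt(2))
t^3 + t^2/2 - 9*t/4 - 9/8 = (t - 3/2)*(t + 1/2)*(t + 3/2)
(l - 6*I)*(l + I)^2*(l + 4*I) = l^4 + 27*l^2 + 50*I*l - 24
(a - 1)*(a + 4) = a^2 + 3*a - 4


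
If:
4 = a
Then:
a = 4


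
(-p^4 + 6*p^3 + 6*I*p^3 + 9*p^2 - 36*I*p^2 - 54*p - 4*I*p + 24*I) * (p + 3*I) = -p^5 + 6*p^4 + 3*I*p^4 - 9*p^3 - 18*I*p^3 + 54*p^2 + 23*I*p^2 + 12*p - 138*I*p - 72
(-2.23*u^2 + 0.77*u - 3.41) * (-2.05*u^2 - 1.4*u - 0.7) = 4.5715*u^4 + 1.5435*u^3 + 7.4735*u^2 + 4.235*u + 2.387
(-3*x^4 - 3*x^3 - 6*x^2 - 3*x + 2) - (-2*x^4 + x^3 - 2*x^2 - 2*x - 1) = -x^4 - 4*x^3 - 4*x^2 - x + 3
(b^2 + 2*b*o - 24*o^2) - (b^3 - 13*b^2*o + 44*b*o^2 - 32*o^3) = -b^3 + 13*b^2*o + b^2 - 44*b*o^2 + 2*b*o + 32*o^3 - 24*o^2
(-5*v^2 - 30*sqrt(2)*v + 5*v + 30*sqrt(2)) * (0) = 0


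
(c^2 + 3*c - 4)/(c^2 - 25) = (c^2 + 3*c - 4)/(c^2 - 25)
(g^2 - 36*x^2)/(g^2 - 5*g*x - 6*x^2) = (g + 6*x)/(g + x)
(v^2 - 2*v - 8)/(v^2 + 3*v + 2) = (v - 4)/(v + 1)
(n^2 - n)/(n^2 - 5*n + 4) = n/(n - 4)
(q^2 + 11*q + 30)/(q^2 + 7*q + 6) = (q + 5)/(q + 1)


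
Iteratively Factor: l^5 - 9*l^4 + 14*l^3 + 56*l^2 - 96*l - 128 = (l - 4)*(l^4 - 5*l^3 - 6*l^2 + 32*l + 32) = (l - 4)*(l + 2)*(l^3 - 7*l^2 + 8*l + 16) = (l - 4)^2*(l + 2)*(l^2 - 3*l - 4) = (l - 4)^3*(l + 2)*(l + 1)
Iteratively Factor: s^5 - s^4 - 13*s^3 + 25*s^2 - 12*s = (s)*(s^4 - s^3 - 13*s^2 + 25*s - 12) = s*(s + 4)*(s^3 - 5*s^2 + 7*s - 3) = s*(s - 1)*(s + 4)*(s^2 - 4*s + 3) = s*(s - 3)*(s - 1)*(s + 4)*(s - 1)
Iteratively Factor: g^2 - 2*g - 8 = (g + 2)*(g - 4)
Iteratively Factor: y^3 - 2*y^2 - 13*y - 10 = (y + 1)*(y^2 - 3*y - 10) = (y + 1)*(y + 2)*(y - 5)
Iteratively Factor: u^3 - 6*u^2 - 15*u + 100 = (u + 4)*(u^2 - 10*u + 25) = (u - 5)*(u + 4)*(u - 5)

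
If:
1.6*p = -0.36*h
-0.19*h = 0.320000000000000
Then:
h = -1.68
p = 0.38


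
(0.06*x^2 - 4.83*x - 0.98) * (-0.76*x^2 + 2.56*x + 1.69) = -0.0456*x^4 + 3.8244*x^3 - 11.5186*x^2 - 10.6715*x - 1.6562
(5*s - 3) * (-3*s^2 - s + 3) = -15*s^3 + 4*s^2 + 18*s - 9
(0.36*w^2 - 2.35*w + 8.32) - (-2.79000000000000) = 0.36*w^2 - 2.35*w + 11.11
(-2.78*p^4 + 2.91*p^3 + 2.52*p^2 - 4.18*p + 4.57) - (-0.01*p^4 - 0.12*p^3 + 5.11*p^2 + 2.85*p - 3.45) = -2.77*p^4 + 3.03*p^3 - 2.59*p^2 - 7.03*p + 8.02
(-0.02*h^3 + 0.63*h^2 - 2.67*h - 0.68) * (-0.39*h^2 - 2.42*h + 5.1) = 0.0078*h^5 - 0.1973*h^4 - 0.5853*h^3 + 9.9396*h^2 - 11.9714*h - 3.468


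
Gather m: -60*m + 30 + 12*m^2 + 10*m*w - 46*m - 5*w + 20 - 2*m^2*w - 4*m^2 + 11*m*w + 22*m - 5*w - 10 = m^2*(8 - 2*w) + m*(21*w - 84) - 10*w + 40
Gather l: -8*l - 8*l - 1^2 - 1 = -16*l - 2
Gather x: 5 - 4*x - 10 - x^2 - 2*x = -x^2 - 6*x - 5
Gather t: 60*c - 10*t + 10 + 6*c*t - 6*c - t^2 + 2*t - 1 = 54*c - t^2 + t*(6*c - 8) + 9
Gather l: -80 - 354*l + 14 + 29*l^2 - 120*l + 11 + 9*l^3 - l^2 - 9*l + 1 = 9*l^3 + 28*l^2 - 483*l - 54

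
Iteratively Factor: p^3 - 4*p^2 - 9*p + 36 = (p + 3)*(p^2 - 7*p + 12) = (p - 3)*(p + 3)*(p - 4)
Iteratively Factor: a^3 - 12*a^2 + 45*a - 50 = (a - 5)*(a^2 - 7*a + 10) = (a - 5)*(a - 2)*(a - 5)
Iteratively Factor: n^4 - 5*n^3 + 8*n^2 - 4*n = (n - 1)*(n^3 - 4*n^2 + 4*n) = (n - 2)*(n - 1)*(n^2 - 2*n) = (n - 2)^2*(n - 1)*(n)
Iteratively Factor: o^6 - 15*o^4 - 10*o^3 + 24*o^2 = (o - 4)*(o^5 + 4*o^4 + o^3 - 6*o^2) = o*(o - 4)*(o^4 + 4*o^3 + o^2 - 6*o) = o*(o - 4)*(o + 3)*(o^3 + o^2 - 2*o) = o*(o - 4)*(o + 2)*(o + 3)*(o^2 - o) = o*(o - 4)*(o - 1)*(o + 2)*(o + 3)*(o)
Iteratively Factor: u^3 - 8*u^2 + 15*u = (u - 3)*(u^2 - 5*u) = (u - 5)*(u - 3)*(u)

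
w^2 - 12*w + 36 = (w - 6)^2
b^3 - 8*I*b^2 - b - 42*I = (b - 7*I)*(b - 3*I)*(b + 2*I)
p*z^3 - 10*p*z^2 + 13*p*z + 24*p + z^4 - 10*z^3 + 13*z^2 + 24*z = (p + z)*(z - 8)*(z - 3)*(z + 1)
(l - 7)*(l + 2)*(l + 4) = l^3 - l^2 - 34*l - 56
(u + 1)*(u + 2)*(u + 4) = u^3 + 7*u^2 + 14*u + 8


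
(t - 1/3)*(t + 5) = t^2 + 14*t/3 - 5/3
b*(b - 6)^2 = b^3 - 12*b^2 + 36*b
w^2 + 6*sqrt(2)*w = w*(w + 6*sqrt(2))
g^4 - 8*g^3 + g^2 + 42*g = g*(g - 7)*(g - 3)*(g + 2)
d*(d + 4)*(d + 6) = d^3 + 10*d^2 + 24*d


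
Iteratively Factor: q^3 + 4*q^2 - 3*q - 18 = (q - 2)*(q^2 + 6*q + 9) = (q - 2)*(q + 3)*(q + 3)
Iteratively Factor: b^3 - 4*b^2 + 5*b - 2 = (b - 1)*(b^2 - 3*b + 2) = (b - 2)*(b - 1)*(b - 1)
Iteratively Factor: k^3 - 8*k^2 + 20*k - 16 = (k - 4)*(k^2 - 4*k + 4) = (k - 4)*(k - 2)*(k - 2)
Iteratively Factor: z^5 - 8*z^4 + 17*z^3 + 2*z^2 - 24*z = (z)*(z^4 - 8*z^3 + 17*z^2 + 2*z - 24) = z*(z - 3)*(z^3 - 5*z^2 + 2*z + 8) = z*(z - 3)*(z + 1)*(z^2 - 6*z + 8) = z*(z - 4)*(z - 3)*(z + 1)*(z - 2)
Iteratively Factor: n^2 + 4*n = (n + 4)*(n)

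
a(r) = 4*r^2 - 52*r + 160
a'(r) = 8*r - 52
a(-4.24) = 452.39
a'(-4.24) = -85.92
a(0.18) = 150.77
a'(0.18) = -50.56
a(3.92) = 17.63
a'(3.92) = -20.64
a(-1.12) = 223.26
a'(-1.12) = -60.96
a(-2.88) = 342.94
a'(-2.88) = -75.04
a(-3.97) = 429.48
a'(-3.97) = -83.76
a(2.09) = 68.79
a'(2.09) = -35.28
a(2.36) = 59.56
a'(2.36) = -33.12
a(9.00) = 16.00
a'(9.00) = 20.00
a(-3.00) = 352.00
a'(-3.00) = -76.00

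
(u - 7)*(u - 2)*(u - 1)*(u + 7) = u^4 - 3*u^3 - 47*u^2 + 147*u - 98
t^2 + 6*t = t*(t + 6)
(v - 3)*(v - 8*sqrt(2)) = v^2 - 8*sqrt(2)*v - 3*v + 24*sqrt(2)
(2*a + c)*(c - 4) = 2*a*c - 8*a + c^2 - 4*c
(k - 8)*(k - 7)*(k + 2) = k^3 - 13*k^2 + 26*k + 112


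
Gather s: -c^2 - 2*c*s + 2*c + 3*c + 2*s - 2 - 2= -c^2 + 5*c + s*(2 - 2*c) - 4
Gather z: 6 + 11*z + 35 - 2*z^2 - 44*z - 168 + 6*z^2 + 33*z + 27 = 4*z^2 - 100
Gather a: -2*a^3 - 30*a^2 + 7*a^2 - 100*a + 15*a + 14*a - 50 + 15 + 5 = -2*a^3 - 23*a^2 - 71*a - 30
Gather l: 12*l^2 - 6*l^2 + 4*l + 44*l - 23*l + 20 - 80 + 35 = 6*l^2 + 25*l - 25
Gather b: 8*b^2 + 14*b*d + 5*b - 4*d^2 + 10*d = 8*b^2 + b*(14*d + 5) - 4*d^2 + 10*d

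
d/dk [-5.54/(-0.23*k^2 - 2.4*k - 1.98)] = (-2.5484*k - 13.296)/(0.23*k^2 + 2.4*k + 1.98)^2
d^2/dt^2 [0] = 0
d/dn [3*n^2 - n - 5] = 6*n - 1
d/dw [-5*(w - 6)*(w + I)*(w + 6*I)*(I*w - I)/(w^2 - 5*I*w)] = (-10*I*w^5 + w^4*(-40 + 35*I) + w^3*(350 - 350*I) + w^2*(-210 + 1435*I) - 360*I*w - 900)/(w^4 - 10*I*w^3 - 25*w^2)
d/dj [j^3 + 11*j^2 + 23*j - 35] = 3*j^2 + 22*j + 23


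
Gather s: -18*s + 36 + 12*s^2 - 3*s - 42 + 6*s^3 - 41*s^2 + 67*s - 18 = 6*s^3 - 29*s^2 + 46*s - 24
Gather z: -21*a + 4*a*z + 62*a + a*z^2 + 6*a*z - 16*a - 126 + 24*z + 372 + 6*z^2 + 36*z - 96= 25*a + z^2*(a + 6) + z*(10*a + 60) + 150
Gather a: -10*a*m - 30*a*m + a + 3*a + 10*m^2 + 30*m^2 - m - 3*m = a*(4 - 40*m) + 40*m^2 - 4*m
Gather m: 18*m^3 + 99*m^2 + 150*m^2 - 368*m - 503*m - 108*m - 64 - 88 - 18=18*m^3 + 249*m^2 - 979*m - 170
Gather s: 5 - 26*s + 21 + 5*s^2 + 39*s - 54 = 5*s^2 + 13*s - 28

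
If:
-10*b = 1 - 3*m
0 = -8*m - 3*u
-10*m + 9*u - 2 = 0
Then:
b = -2/17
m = -1/17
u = 8/51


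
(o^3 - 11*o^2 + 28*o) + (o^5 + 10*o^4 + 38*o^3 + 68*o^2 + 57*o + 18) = o^5 + 10*o^4 + 39*o^3 + 57*o^2 + 85*o + 18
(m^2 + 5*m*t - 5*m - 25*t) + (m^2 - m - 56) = 2*m^2 + 5*m*t - 6*m - 25*t - 56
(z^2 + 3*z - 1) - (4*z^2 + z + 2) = -3*z^2 + 2*z - 3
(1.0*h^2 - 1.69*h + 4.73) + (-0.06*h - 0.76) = 1.0*h^2 - 1.75*h + 3.97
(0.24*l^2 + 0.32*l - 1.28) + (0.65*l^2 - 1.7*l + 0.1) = 0.89*l^2 - 1.38*l - 1.18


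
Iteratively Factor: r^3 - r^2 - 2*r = (r + 1)*(r^2 - 2*r) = r*(r + 1)*(r - 2)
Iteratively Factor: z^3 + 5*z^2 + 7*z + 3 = (z + 3)*(z^2 + 2*z + 1) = (z + 1)*(z + 3)*(z + 1)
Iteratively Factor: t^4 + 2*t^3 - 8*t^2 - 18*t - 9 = (t + 3)*(t^3 - t^2 - 5*t - 3) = (t + 1)*(t + 3)*(t^2 - 2*t - 3) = (t + 1)^2*(t + 3)*(t - 3)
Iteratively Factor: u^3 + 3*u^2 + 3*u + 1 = (u + 1)*(u^2 + 2*u + 1) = (u + 1)^2*(u + 1)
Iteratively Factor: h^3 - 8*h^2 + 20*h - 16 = (h - 2)*(h^2 - 6*h + 8) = (h - 4)*(h - 2)*(h - 2)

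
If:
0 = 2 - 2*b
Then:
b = 1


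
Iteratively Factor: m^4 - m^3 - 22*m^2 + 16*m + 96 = (m + 2)*(m^3 - 3*m^2 - 16*m + 48) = (m - 4)*(m + 2)*(m^2 + m - 12) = (m - 4)*(m + 2)*(m + 4)*(m - 3)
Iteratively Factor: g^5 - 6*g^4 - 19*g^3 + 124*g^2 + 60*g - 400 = (g + 4)*(g^4 - 10*g^3 + 21*g^2 + 40*g - 100) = (g - 5)*(g + 4)*(g^3 - 5*g^2 - 4*g + 20) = (g - 5)*(g - 2)*(g + 4)*(g^2 - 3*g - 10) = (g - 5)*(g - 2)*(g + 2)*(g + 4)*(g - 5)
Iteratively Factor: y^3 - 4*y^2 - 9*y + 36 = (y + 3)*(y^2 - 7*y + 12) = (y - 4)*(y + 3)*(y - 3)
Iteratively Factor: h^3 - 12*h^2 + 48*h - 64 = (h - 4)*(h^2 - 8*h + 16) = (h - 4)^2*(h - 4)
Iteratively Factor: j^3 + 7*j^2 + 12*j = (j + 4)*(j^2 + 3*j) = j*(j + 4)*(j + 3)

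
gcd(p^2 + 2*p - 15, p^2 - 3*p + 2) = 1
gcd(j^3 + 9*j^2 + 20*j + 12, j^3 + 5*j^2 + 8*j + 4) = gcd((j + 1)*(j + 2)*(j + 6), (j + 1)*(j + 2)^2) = j^2 + 3*j + 2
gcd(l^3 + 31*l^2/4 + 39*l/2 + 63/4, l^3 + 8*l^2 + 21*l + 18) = l^2 + 6*l + 9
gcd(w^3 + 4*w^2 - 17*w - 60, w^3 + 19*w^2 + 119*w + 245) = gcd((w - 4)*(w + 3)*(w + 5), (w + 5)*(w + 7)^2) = w + 5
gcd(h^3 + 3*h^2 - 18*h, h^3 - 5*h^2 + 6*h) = h^2 - 3*h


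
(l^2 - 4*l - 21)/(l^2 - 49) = (l + 3)/(l + 7)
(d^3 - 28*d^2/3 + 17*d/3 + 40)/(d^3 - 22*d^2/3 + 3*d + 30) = (d - 8)/(d - 6)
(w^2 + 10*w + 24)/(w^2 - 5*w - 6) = (w^2 + 10*w + 24)/(w^2 - 5*w - 6)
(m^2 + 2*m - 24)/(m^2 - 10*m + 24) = (m + 6)/(m - 6)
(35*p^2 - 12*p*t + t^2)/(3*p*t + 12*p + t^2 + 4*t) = (35*p^2 - 12*p*t + t^2)/(3*p*t + 12*p + t^2 + 4*t)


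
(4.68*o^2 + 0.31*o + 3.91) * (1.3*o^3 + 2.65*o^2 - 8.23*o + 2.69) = 6.084*o^5 + 12.805*o^4 - 32.6119*o^3 + 20.3994*o^2 - 31.3454*o + 10.5179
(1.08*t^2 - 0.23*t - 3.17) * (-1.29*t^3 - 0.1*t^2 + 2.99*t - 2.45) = -1.3932*t^5 + 0.1887*t^4 + 7.3415*t^3 - 3.0167*t^2 - 8.9148*t + 7.7665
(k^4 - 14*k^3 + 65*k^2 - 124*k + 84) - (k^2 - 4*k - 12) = k^4 - 14*k^3 + 64*k^2 - 120*k + 96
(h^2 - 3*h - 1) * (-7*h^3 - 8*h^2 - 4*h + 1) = -7*h^5 + 13*h^4 + 27*h^3 + 21*h^2 + h - 1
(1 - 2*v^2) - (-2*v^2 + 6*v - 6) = 7 - 6*v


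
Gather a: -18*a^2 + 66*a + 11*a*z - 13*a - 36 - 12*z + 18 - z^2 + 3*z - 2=-18*a^2 + a*(11*z + 53) - z^2 - 9*z - 20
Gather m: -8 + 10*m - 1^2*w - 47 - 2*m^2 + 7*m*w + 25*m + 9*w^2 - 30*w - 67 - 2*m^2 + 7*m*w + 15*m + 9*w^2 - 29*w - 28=-4*m^2 + m*(14*w + 50) + 18*w^2 - 60*w - 150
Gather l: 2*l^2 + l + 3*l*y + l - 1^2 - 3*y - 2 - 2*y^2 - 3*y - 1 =2*l^2 + l*(3*y + 2) - 2*y^2 - 6*y - 4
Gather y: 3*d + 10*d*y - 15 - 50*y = 3*d + y*(10*d - 50) - 15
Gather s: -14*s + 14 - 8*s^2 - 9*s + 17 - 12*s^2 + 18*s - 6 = -20*s^2 - 5*s + 25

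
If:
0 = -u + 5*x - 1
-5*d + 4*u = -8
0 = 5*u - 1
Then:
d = 44/25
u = 1/5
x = 6/25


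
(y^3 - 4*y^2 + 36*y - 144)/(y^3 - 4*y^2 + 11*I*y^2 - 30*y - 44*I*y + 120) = (y - 6*I)/(y + 5*I)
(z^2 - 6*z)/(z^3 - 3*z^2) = (z - 6)/(z*(z - 3))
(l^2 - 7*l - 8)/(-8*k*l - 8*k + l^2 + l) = (8 - l)/(8*k - l)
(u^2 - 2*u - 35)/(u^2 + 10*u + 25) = (u - 7)/(u + 5)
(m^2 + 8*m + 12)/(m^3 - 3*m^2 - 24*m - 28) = (m + 6)/(m^2 - 5*m - 14)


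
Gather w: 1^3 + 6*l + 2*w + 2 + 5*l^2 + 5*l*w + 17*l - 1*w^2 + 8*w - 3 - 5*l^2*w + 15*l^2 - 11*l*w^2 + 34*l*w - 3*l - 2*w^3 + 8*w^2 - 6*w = 20*l^2 + 20*l - 2*w^3 + w^2*(7 - 11*l) + w*(-5*l^2 + 39*l + 4)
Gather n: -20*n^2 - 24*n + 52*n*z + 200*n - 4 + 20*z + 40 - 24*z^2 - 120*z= -20*n^2 + n*(52*z + 176) - 24*z^2 - 100*z + 36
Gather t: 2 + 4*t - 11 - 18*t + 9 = -14*t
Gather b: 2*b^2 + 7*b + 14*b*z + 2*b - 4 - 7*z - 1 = 2*b^2 + b*(14*z + 9) - 7*z - 5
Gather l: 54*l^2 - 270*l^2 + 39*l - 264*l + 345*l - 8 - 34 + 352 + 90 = -216*l^2 + 120*l + 400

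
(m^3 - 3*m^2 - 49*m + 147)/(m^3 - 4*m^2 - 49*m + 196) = (m - 3)/(m - 4)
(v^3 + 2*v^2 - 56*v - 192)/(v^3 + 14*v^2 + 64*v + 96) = (v - 8)/(v + 4)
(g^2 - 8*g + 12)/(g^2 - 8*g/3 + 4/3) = 3*(g - 6)/(3*g - 2)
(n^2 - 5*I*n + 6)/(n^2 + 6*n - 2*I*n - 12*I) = (n^2 - 5*I*n + 6)/(n^2 + 2*n*(3 - I) - 12*I)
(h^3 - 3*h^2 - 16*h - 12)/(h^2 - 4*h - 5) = (h^2 - 4*h - 12)/(h - 5)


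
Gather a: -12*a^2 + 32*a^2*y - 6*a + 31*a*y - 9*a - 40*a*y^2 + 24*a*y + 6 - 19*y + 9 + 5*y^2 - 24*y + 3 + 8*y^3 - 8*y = a^2*(32*y - 12) + a*(-40*y^2 + 55*y - 15) + 8*y^3 + 5*y^2 - 51*y + 18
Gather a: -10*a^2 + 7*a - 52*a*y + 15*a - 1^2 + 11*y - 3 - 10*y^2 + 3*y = -10*a^2 + a*(22 - 52*y) - 10*y^2 + 14*y - 4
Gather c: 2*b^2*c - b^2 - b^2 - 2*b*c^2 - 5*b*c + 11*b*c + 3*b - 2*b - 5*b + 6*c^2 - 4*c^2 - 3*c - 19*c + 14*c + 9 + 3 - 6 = -2*b^2 - 4*b + c^2*(2 - 2*b) + c*(2*b^2 + 6*b - 8) + 6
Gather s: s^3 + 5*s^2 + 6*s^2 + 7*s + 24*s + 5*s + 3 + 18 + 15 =s^3 + 11*s^2 + 36*s + 36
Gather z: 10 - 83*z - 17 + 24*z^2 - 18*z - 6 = 24*z^2 - 101*z - 13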